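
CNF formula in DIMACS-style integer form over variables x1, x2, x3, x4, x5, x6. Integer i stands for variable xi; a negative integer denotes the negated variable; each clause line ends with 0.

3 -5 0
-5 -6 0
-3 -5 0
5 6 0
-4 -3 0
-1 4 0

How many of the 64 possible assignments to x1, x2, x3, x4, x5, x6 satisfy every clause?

8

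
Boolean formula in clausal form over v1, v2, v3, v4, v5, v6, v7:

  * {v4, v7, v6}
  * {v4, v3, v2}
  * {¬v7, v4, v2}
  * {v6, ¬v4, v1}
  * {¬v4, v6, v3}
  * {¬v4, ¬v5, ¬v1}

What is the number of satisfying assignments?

56

Case analysis on v4 and v6:
  v4=1, v6=1: v2, v3, v7 free; 3 ways for (v1,v5) × 2^3 = 24.
  v4=1, v6=0: remaining (v1,v2,v3,v5,v7) ∈ {(1,0,1,0,0); (1,0,1,0,1); (1,1,1,0,0); (1,1,1,0,1)} — 4.
  v4=0, v6=1: v1, v5 free; 5 ways for (v2,v3,v7) × 2^2 = 20.
  v4=0, v6=0: forces v2=1; v7=1; v1, v3, v5 free → 2^3 = 8.
Total: 24 + 4 + 20 + 8 = 56.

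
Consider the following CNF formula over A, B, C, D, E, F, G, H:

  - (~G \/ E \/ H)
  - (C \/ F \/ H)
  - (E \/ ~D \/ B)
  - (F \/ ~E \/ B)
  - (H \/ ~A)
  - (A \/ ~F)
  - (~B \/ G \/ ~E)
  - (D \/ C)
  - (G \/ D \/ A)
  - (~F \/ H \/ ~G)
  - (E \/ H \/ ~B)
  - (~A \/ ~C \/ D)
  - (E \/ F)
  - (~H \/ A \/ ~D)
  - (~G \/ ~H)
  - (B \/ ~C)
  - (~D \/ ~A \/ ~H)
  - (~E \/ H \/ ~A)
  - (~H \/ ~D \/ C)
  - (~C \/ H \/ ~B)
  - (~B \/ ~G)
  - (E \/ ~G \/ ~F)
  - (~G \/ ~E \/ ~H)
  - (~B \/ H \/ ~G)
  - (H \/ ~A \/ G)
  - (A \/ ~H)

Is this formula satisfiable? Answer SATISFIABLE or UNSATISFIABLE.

UNSATISFIABLE

H = True:
  propagation gives G=False, A=True, D=False, C=True; an empty clause results — contradiction.
H = False:
  propagation gives A=False, F=False, C=True, E=True; an empty clause results — contradiction.
Every branch closes, so no satisfying assignment exists.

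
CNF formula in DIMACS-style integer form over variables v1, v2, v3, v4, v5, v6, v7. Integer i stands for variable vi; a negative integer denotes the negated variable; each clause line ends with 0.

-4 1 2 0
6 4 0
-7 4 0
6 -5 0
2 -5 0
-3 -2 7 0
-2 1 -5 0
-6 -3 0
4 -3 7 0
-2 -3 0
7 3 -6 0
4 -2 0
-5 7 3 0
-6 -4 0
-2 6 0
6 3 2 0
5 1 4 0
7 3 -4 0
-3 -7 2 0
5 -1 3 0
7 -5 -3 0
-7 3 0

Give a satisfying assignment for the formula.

v1=T, v2=F, v3=T, v4=T, v5=F, v6=F, v7=F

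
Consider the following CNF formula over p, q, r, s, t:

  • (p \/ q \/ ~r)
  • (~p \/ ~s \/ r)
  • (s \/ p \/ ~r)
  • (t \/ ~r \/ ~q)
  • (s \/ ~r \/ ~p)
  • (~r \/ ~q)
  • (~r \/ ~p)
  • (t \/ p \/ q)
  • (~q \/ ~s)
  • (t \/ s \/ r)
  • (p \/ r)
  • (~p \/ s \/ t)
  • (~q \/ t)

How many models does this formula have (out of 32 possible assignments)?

Satisfying assignments:
  p=1 q=0 r=0 s=0 t=1
  p=1 q=1 r=0 s=0 t=1
Count: 2.

2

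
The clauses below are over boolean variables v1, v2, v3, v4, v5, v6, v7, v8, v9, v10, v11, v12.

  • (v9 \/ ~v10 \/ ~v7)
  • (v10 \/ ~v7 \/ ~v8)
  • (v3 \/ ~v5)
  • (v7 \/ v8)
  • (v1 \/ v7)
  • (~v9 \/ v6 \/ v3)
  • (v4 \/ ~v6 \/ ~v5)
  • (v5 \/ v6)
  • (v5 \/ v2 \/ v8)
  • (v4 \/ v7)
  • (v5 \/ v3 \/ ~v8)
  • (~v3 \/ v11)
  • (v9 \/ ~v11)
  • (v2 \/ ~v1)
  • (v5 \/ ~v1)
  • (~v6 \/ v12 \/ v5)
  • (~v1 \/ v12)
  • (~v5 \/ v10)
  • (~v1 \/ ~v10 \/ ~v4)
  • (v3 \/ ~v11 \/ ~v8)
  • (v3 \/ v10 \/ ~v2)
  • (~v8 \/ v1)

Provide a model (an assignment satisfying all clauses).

Pure literal: v12 appears only positively; assign v12 = True.
Try v1 = True.
  then v2 is forced to True.
  then v5 is forced to True.
  then v3 is forced to True.
  then v11 is forced to True.
  then v9 is forced to True.
  then v10 is forced to True.
  then v4 is forced to False.
  then v6 is forced to False.
  then v7 is forced to True.
v8 is now unconstrained; take v8 = True.

v1=T, v2=T, v3=T, v4=F, v5=T, v6=F, v7=T, v8=T, v9=T, v10=T, v11=T, v12=T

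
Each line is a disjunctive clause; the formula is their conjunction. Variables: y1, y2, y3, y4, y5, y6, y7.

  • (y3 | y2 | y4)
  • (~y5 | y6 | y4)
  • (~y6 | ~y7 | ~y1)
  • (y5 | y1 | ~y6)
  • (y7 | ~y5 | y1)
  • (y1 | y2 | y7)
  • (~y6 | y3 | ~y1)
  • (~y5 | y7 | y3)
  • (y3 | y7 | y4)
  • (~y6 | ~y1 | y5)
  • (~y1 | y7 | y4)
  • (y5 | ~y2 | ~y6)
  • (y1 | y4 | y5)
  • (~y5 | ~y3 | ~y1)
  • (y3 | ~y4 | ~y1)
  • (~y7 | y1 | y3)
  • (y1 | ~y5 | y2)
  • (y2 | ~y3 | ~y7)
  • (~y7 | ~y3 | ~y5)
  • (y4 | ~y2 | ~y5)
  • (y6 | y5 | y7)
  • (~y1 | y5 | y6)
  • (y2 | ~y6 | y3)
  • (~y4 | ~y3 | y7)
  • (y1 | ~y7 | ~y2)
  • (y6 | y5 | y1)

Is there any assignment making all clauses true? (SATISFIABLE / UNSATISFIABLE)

y1 = True:
  y3 = True:
    propagation gives y5=False, y6=False; an empty clause results — contradiction.
  y3 = False:
    propagation gives y6=False, y4=False, y2=True, y5=False; an empty clause results — contradiction.
y1 = False:
  y5 = True:
    propagation gives y7=True, y3=True; an empty clause results — contradiction.
  y5 = False:
    propagation gives y6=False; an empty clause results — contradiction.
Every branch closes, so no satisfying assignment exists.

UNSATISFIABLE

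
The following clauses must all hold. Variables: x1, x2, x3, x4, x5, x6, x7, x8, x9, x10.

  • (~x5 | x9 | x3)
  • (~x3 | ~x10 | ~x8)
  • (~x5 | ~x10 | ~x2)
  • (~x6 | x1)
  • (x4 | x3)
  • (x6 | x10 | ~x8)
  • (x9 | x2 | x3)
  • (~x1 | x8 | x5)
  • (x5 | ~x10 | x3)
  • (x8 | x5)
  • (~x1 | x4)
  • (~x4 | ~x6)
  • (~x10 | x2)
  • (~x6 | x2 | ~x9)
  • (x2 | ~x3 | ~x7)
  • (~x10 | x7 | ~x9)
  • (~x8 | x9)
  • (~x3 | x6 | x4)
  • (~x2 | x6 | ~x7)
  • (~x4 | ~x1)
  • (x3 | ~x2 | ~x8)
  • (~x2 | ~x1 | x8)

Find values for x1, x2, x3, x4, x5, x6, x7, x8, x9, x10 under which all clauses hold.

x1 = False, x2 = True, x3 = True, x4 = True, x5 = True, x6 = False, x7 = False, x8 = False, x9 = True, x10 = False

Branch on x1: take x1 = False.
  then x6 is forced to False.
Branch on x2: take x2 = True.
  then x7 is forced to False.
Try x3 = True.
  then x4 is forced to True.
The remaining clauses are satisfied by x5 = True, x8 = False, x9 = True, x10 = False.
Check each clause:
  1. (x3 | ~x5 | x9) — x3 is true.
  2. (~x8 | ~x10 | ~x3) — ~x8 is true.
  3. (~x2 | ~x5 | ~x10) — ~x10 is true.
  4. (~x6 | x1) — ~x6 is true.
  5. (x4 | x3) — x3 is true.
  6. (x6 | ~x8 | x10) — ~x8 is true.
  7. (x9 | x3 | x2) — x9 is true.
  8. (x5 | x8 | ~x1) — x5 is true.
  9. (x5 | ~x10 | x3) — x3 is true.
  10. (x5 | x8) — x5 is true.
  11. (x4 | ~x1) — x4 is true.
  12. (~x6 | ~x4) — ~x6 is true.
  13. (x2 | ~x10) — x2 is true.
  14. (x2 | ~x9 | ~x6) — ~x6 is true.
  15. (x2 | ~x3 | ~x7) — ~x7 is true.
  16. (x7 | ~x9 | ~x10) — ~x10 is true.
  17. (x9 | ~x8) — ~x8 is true.
  18. (x6 | ~x3 | x4) — x4 is true.
  19. (~x7 | x6 | ~x2) — ~x7 is true.
  20. (~x1 | ~x4) — ~x1 is true.
  21. (~x2 | ~x8 | x3) — ~x8 is true.
  22. (~x2 | x8 | ~x1) — ~x1 is true.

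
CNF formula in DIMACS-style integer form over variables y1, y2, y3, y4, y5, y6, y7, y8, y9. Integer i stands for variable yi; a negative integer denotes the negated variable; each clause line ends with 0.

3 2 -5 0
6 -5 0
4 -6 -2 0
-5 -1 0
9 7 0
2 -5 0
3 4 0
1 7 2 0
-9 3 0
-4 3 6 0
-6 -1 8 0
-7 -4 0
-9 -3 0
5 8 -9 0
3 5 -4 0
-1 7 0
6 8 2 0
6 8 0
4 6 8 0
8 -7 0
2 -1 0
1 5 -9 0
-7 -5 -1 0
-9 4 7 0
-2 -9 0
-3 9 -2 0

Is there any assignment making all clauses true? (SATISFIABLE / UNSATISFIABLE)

SATISFIABLE

Pure literal: y8 appears only positively; assign y8 = True.
Set y1 = False and propagate.
The remaining clauses are satisfied by y2 = False, y3 = True, y4 = False, y5 = False, y6 = False, y7 = True, y9 = False.
So y1=0, y2=0, y3=1, y4=0, y5=0, y6=0, y7=1, y8=1, y9=0 is a satisfying assignment.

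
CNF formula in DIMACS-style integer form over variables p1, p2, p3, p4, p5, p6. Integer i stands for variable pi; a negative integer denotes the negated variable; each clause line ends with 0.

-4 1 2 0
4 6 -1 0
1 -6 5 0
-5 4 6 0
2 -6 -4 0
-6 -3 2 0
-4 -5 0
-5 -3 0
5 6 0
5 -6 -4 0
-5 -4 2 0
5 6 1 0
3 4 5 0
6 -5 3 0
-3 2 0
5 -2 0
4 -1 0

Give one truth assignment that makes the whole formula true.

p1 = False, p2 = True, p3 = False, p4 = False, p5 = True, p6 = True

Set p1 = False and propagate.
Try p2 = True.
  then p5 is forced to True.
  then p4 is forced to False.
  then p6 is forced to True.
  then p3 is forced to False.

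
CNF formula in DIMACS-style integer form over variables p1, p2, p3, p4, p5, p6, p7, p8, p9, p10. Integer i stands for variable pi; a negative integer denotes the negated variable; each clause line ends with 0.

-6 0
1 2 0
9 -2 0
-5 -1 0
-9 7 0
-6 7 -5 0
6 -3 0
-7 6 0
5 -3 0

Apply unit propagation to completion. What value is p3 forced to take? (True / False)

False

Unit clause (NOT p6) sets p6 = False.
(NOT p3 OR p6): since p6 = False, the clause reduces to (NOT p3). p3 = False.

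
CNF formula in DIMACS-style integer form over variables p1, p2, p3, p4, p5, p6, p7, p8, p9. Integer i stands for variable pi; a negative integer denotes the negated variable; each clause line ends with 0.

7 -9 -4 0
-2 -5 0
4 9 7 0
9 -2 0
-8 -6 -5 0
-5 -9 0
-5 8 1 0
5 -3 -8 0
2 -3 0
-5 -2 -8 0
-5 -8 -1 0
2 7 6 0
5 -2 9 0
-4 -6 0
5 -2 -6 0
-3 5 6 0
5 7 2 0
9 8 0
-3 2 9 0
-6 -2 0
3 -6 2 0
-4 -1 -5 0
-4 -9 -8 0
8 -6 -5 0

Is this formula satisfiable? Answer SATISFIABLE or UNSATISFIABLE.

SATISFIABLE

p7 occurs only positively in the remaining clauses — set p7 = True.
Branch on p1: take p1 = False.
The remaining clauses are satisfied by p2 = False, p3 = False, p4 = False, p5 = True, p6 = False, p8 = True, p9 = False.
So p1 = False, p2 = False, p3 = False, p4 = False, p5 = True, p6 = False, p7 = True, p8 = True, p9 = False is a satisfying assignment.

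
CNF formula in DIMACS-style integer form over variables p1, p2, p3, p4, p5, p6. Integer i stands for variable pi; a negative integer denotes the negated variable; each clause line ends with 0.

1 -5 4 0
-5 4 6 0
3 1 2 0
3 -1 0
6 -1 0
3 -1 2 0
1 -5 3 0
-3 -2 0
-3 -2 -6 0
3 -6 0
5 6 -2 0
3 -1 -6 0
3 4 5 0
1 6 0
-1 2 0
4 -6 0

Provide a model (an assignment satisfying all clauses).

p1 = F, p2 = F, p3 = T, p4 = T, p5 = F, p6 = T

Check each clause:
  1. (p1 || p4 || !p5) — !p5 is true.
  2. (p6 || p4 || !p5) — !p5 is true.
  3. (p2 || p3 || p1) — p3 is true.
  4. (!p1 || p3) — p3 is true.
  5. (!p1 || p6) — p6 is true.
  6. (!p1 || p3 || p2) — p3 is true.
  7. (p3 || !p5 || p1) — p3 is true.
  8. (!p3 || !p2) — !p2 is true.
  9. (!p3 || !p2 || !p6) — !p2 is true.
  10. (p3 || !p6) — p3 is true.
  11. (p6 || !p2 || p5) — p6 is true.
  12. (!p6 || p3 || !p1) — p3 is true.
  13. (p5 || p3 || p4) — p3 is true.
  14. (p1 || p6) — p6 is true.
  15. (p2 || !p1) — !p1 is true.
  16. (!p6 || p4) — p4 is true.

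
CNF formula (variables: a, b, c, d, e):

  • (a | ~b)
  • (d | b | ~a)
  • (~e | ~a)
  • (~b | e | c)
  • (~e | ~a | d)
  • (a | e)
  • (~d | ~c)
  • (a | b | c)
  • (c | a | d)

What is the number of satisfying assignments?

3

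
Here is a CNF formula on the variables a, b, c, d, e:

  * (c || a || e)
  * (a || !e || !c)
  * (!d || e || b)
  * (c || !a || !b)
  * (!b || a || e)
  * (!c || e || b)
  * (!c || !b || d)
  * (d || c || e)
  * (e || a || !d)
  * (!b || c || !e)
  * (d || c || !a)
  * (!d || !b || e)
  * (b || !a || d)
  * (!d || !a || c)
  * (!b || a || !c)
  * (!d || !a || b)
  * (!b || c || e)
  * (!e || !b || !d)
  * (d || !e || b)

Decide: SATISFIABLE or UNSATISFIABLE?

Branch on a: take a = False.
Branch on b: take b = False.
For the remaining variables, c = False, d = True, e = True works.
So a = 0  b = 0  c = 0  d = 1  e = 1 is a satisfying assignment.

SATISFIABLE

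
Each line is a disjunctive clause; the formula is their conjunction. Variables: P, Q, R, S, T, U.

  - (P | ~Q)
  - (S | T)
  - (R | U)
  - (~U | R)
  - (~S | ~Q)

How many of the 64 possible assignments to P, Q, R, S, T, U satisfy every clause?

14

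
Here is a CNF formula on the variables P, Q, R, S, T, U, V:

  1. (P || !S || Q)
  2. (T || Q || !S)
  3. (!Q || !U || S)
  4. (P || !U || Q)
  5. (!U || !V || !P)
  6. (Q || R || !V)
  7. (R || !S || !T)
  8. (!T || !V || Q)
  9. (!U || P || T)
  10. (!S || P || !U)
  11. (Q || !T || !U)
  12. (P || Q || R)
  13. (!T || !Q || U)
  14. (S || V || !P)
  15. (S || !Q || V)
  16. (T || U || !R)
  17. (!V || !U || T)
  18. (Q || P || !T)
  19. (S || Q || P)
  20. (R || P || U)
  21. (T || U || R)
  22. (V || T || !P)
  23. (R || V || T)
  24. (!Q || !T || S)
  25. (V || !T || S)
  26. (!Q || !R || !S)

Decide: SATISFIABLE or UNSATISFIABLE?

Set P = True and propagate.
For the remaining variables, Q = False, R = True, S = True, T = True, U = False, V = False works.
Every clause has at least one true literal under this assignment.
So P=1, Q=0, R=1, S=1, T=1, U=0, V=0 is a satisfying assignment.

SATISFIABLE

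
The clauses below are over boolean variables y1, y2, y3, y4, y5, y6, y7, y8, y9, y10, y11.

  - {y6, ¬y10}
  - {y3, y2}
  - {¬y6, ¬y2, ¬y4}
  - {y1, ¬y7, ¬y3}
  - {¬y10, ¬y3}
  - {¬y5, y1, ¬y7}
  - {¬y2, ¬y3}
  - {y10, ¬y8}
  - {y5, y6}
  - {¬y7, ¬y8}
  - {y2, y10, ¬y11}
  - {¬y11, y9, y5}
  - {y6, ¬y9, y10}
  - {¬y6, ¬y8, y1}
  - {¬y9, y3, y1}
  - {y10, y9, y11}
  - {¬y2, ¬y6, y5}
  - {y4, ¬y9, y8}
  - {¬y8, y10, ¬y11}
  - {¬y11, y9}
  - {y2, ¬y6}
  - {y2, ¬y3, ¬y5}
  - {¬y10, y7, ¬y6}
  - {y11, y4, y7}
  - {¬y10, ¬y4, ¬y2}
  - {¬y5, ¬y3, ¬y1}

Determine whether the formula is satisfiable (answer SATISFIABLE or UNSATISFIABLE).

SATISFIABLE

Set y1 = True and propagate.
Branch on y2: take y2 = True.
  then y3 is forced to False.
For the remaining variables, y4 = False, y5 = True, y6 = True, y7 = True, y8 = False, y9 = False, y10 = True, y11 = False works.
Every clause has at least one true literal under this assignment.
So y1=1, y2=1, y3=0, y4=0, y5=1, y6=1, y7=1, y8=0, y9=0, y10=1, y11=0 is a satisfying assignment.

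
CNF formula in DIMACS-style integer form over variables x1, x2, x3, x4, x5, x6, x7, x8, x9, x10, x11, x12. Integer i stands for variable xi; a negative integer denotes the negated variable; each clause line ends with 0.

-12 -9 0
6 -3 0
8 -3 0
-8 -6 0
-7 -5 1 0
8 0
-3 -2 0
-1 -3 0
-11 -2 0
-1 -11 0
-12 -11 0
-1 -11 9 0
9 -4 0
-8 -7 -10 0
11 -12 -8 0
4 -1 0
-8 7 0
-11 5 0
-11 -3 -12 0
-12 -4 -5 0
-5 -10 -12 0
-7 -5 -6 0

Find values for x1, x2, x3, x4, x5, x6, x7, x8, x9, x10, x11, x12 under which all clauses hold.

x1=True  x2=True  x3=False  x4=True  x5=True  x6=False  x7=True  x8=True  x9=True  x10=False  x11=False  x12=False

(x8) is a unit clause, so x8 = True.
(NOT x6) is a unit clause, so x6 = False.
Unit propagation: (NOT x3) forces x3 = False.
The clause (x7) is unit: x7 must be True.
(NOT x10) is a unit clause, so x10 = False.
x12 occurs only negated in the remaining clauses — set x12 = False.
Try x1 = True.
  then x11 is forced to False.
  then x4 is forced to True.
  then x9 is forced to True.
x2, x5 are now unconstrained; take x2 = True, x5 = True.
Every clause has at least one true literal under this assignment.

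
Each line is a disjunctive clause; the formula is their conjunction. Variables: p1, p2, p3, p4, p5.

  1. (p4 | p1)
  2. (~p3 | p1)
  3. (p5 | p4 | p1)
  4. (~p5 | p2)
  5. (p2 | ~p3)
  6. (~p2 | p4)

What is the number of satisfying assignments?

Case analysis on p1 and p2:
  p1=1, p2=1: remaining (p3,p4,p5) ∈ {(0,1,0); (0,1,1); (1,1,0); (1,1,1)} — 4.
  p1=1, p2=0: remaining (p3,p4,p5) ∈ {(0,0,0); (0,1,0)} — 2.
  p1=0, p2=1: remaining (p3,p4,p5) ∈ {(0,1,0); (0,1,1)} — 2.
  p1=0, p2=0: remaining (p3,p4,p5) ∈ {(0,1,0)} — 1.
Total: 4 + 2 + 2 + 1 = 9.

9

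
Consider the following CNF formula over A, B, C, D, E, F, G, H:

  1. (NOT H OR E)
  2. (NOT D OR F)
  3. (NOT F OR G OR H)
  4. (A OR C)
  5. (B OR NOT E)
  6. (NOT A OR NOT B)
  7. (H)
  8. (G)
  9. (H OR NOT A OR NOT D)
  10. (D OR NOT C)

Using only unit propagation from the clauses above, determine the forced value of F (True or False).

True

(H) stands alone — H = True.
From (E OR NOT H) and H = True: E = True.
From (NOT E OR B) and E = True: B = True.
(NOT A OR NOT B): since B = True, the clause reduces to (NOT A). A = False.
(A OR C) with A = False leaves only C, so C = True.
Unit clause (G) sets G = True.
(D OR NOT C) with C = True leaves only D, so D = True.
(NOT D OR F): since D = True, the clause reduces to (F). F = True.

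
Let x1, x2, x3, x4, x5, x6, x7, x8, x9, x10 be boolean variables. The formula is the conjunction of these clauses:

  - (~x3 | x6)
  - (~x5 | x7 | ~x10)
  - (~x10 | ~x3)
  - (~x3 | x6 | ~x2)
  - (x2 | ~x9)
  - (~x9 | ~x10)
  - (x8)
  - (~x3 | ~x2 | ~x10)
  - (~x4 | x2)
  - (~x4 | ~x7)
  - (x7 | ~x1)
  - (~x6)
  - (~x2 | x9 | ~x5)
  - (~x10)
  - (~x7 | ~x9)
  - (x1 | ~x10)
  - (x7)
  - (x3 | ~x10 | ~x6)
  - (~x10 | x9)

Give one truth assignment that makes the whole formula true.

x1=False, x2=False, x3=False, x4=False, x5=True, x6=False, x7=True, x8=True, x9=False, x10=False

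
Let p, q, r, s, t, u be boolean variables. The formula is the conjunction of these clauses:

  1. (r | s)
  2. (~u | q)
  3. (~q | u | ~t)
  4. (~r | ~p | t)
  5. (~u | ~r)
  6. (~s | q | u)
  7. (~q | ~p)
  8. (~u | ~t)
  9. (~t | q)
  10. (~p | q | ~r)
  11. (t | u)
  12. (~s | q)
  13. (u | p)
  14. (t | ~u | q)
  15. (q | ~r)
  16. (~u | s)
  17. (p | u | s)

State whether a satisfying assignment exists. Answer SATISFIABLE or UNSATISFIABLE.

SATISFIABLE

Branch on p: take p = False.
  then u is forced to True.
  then q is forced to True.
  then r is forced to False.
  then s is forced to True.
  then t is forced to False.
So p=0, q=1, r=0, s=1, t=0, u=1 is a satisfying assignment.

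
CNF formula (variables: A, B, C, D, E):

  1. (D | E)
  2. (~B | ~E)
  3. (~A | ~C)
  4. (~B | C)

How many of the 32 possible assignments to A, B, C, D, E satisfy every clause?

10

Case analysis on B and C:
  B=1, C=1: remaining (A,D,E) ∈ {(0,1,0)} — 1.
  B=1, C=0: a clause becomes empty — 0.
  B=0, C=1: remaining (A,D,E) ∈ {(0,0,1); (0,1,0); (0,1,1)} — 3.
  B=0, C=0: A free; 3 ways for (D,E) × 2^1 = 6.
Total: 1 + 0 + 3 + 6 = 10.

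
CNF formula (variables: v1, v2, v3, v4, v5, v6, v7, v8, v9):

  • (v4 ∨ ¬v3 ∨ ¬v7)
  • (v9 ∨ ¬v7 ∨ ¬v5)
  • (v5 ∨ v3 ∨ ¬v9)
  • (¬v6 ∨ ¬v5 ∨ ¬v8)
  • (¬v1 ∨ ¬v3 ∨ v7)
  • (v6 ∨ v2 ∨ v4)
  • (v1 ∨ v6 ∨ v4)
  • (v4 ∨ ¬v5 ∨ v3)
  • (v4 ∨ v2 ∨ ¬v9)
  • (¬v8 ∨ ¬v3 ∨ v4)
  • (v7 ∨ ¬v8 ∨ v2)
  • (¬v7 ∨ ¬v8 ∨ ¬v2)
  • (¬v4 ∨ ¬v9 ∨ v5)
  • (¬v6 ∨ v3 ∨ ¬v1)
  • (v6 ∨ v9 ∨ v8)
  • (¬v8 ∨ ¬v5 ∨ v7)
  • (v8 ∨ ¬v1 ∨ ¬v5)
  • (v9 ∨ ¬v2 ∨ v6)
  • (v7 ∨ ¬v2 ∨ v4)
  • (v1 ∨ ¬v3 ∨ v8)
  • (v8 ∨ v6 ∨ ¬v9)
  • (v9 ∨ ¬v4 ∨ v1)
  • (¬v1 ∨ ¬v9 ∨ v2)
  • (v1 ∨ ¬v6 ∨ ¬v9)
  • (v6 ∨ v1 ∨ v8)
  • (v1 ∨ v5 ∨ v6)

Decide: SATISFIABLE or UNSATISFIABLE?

SATISFIABLE

Set v1 = True and propagate.
Branch on v2: take v2 = False.
  then v9 is forced to False.
The remaining clauses are satisfied by v3 = True, v4 = True, v5 = False, v6 = True, v7 = True, v8 = True.
So v1 = T, v2 = F, v3 = T, v4 = T, v5 = F, v6 = T, v7 = T, v8 = T, v9 = F is a satisfying assignment.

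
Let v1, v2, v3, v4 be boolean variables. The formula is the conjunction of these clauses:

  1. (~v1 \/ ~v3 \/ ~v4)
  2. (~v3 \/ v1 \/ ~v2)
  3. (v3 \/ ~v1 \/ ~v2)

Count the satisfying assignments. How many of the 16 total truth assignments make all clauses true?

10

Split on v1, then v3.
  v1=1, v3=1: remaining (v2,v4) ∈ {(0,0); (1,0)} — 2.
  v1=1, v3=0: remaining (v2,v4) ∈ {(0,0); (0,1)} — 2.
  v1=0, v3=1: remaining (v2,v4) ∈ {(0,0); (0,1)} — 2.
  v1=0, v3=0: remaining (v2,v4) ∈ {(0,0); (0,1); (1,0); (1,1)} — 4.
Total: 2 + 2 + 2 + 4 = 10.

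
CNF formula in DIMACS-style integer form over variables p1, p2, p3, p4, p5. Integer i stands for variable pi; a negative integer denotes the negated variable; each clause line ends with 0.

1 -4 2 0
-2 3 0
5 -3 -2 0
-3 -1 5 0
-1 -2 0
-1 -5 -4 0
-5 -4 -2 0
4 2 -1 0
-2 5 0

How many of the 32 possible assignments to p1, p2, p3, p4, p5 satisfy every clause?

The models are:
  p1=0 p2=0 p3=0 p4=0 p5=0
  p1=0 p2=0 p3=0 p4=0 p5=1
  p1=0 p2=0 p3=1 p4=0 p5=0
  p1=0 p2=0 p3=1 p4=0 p5=1
  p1=0 p2=1 p3=1 p4=0 p5=1
  p1=1 p2=0 p3=0 p4=1 p5=0
That's 6 in total.

6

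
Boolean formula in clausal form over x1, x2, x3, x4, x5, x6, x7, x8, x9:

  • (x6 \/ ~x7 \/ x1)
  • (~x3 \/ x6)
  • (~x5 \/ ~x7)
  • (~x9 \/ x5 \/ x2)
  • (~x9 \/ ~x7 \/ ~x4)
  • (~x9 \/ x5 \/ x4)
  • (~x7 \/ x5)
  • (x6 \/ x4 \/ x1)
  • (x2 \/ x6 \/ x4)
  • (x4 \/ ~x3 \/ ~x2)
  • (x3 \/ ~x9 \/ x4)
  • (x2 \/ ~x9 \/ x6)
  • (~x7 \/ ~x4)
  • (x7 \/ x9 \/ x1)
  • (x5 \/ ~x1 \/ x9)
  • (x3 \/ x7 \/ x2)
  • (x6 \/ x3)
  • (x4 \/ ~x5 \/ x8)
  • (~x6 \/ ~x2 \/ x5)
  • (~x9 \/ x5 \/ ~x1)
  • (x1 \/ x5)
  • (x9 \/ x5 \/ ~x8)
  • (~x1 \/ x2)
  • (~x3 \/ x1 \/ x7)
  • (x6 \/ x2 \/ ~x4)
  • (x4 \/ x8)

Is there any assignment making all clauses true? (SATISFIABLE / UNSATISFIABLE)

Set x1 = True and propagate.
  then x2 is forced to True.
Set x3 = False and propagate.
  then x6 is forced to True.
  then x5 is forced to True.
  then x7 is forced to False.
For the remaining variables, x4 = True, x8 = False, x9 = True works.
Every clause has at least one true literal under this assignment.
So x1=True, x2=True, x3=False, x4=True, x5=True, x6=True, x7=False, x8=False, x9=True is a satisfying assignment.

SATISFIABLE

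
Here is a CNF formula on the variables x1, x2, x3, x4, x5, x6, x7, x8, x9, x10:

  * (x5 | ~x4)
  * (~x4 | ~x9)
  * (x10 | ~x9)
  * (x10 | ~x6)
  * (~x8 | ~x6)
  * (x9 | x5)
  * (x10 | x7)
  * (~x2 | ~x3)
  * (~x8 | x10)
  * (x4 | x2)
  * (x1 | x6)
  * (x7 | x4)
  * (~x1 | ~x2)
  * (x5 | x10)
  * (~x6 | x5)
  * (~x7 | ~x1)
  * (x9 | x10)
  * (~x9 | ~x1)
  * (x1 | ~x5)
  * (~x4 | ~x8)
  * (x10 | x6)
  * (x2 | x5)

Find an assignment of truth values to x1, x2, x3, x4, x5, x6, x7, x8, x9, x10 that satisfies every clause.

x1=T, x2=F, x3=T, x4=T, x5=T, x6=F, x7=F, x8=F, x9=F, x10=T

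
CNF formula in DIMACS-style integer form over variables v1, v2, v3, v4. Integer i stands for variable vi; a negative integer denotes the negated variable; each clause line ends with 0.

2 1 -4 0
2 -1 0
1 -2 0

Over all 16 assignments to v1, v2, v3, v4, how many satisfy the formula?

The models are:
  v1=F v2=F v3=F v4=F
  v1=F v2=F v3=T v4=F
  v1=T v2=T v3=F v4=F
  v1=T v2=T v3=F v4=T
  v1=T v2=T v3=T v4=F
  v1=T v2=T v3=T v4=T
That's 6 in total.

6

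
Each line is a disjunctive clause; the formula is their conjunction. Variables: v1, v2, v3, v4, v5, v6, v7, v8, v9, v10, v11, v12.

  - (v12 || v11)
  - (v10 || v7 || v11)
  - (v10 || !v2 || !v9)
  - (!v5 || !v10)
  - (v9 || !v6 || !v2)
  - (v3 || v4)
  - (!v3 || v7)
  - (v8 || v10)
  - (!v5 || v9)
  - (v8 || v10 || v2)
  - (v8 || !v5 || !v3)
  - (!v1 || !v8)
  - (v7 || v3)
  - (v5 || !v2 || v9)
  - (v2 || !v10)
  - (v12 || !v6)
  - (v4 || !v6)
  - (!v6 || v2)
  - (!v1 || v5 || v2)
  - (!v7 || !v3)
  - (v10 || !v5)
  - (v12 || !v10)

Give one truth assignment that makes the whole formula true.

v1=False, v2=False, v3=False, v4=True, v5=False, v6=False, v7=True, v8=True, v9=False, v10=False, v11=True, v12=False

Check each clause:
  1. (v12 || v11) — v11 is true.
  2. (v7 || v10 || v11) — v11 is true.
  3. (v10 || !v9 || !v2) — !v2 is true.
  4. (!v10 || !v5) — !v5 is true.
  5. (v9 || !v6 || !v2) — !v6 is true.
  6. (v4 || v3) — v4 is true.
  7. (!v3 || v7) — !v3 is true.
  8. (v8 || v10) — v8 is true.
  9. (!v5 || v9) — !v5 is true.
  10. (v10 || v2 || v8) — v8 is true.
  11. (v8 || !v5 || !v3) — v8 is true.
  12. (!v8 || !v1) — !v1 is true.
  13. (v3 || v7) — v7 is true.
  14. (v9 || !v2 || v5) — !v2 is true.
  15. (!v10 || v2) — !v10 is true.
  16. (v12 || !v6) — !v6 is true.
  17. (v4 || !v6) — !v6 is true.
  18. (v2 || !v6) — !v6 is true.
  19. (v5 || v2 || !v1) — !v1 is true.
  20. (!v3 || !v7) — !v3 is true.
  21. (!v5 || v10) — !v5 is true.
  22. (!v10 || v12) — !v10 is true.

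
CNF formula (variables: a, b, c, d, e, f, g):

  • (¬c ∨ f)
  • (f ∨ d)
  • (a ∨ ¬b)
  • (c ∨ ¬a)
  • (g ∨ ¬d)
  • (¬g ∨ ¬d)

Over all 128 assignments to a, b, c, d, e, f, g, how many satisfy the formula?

16

Split on d, then a.
  d=1, a=1: a clause becomes empty — 0.
  d=1, a=0: a clause becomes empty — 0.
  d=0, a=1: forces c=1; f=1; b, e, g free → 2^3 = 8.
  d=0, a=0: forces b=0; f=1; c, e, g free → 2^3 = 8.
Total: 0 + 0 + 8 + 8 = 16.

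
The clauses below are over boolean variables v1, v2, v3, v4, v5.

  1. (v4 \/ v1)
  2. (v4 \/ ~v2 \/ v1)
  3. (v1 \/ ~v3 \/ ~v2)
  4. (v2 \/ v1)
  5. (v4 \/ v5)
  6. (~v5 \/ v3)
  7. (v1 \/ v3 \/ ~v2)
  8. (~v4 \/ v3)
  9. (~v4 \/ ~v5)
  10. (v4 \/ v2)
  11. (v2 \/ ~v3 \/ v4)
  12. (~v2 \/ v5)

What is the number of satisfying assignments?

2

The models are:
  v1=1 v2=0 v3=1 v4=1 v5=0
  v1=1 v2=1 v3=1 v4=0 v5=1
That's 2 in total.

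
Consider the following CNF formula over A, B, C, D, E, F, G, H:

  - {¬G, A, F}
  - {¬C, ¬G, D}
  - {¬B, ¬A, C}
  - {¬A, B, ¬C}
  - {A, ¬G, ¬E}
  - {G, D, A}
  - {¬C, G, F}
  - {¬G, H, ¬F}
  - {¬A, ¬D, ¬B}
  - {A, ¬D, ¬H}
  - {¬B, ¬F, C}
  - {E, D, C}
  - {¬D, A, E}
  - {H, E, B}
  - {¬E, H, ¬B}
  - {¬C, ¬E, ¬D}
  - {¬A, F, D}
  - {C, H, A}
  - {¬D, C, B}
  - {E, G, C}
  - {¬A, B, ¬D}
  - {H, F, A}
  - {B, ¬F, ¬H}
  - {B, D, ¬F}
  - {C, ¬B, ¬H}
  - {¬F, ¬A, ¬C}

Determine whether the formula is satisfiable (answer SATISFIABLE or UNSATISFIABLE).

UNSATISFIABLE

A = True:
  B = True:
    propagation gives C=True, D=False, G=False, F=True; an empty clause results — contradiction.
  B = False:
    propagation gives C=False, D=False, E=True, F=True; an empty clause results — contradiction.
A = False:
  C = True:
    D = True:
      propagation gives H=False, E=True; contradiction.
    D = False:
      propagation gives G=False; contradiction.
  C = False:
    propagation gives H=True, D=False, G=True, F=True; an empty clause results — contradiction.
Every branch closes, so no satisfying assignment exists.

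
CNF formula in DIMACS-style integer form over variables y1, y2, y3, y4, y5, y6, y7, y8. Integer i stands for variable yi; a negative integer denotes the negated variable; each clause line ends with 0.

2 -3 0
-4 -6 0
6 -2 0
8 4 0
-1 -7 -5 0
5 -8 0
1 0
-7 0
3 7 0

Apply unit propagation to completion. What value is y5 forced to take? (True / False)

True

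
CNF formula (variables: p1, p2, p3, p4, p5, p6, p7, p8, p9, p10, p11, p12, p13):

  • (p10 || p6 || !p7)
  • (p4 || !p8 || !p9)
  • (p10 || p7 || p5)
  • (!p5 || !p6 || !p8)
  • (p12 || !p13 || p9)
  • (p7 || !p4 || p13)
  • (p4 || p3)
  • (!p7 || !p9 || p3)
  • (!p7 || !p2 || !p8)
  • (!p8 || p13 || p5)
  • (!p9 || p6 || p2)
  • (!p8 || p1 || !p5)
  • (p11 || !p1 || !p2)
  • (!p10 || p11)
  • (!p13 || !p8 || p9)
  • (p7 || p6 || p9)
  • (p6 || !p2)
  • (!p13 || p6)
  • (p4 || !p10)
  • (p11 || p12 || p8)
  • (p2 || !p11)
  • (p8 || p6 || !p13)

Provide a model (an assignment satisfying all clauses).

Pure literal: p3 appears only positively; assign p3 = True.
p12 occurs only positively in the remaining clauses — set p12 = True.
Try p1 = True.
Branch on p2: take p2 = True.
  then p11 is forced to True.
  then p6 is forced to True.
Branch on p4: take p4 = False.
  then p10 is forced to False.
The remaining clauses are satisfied by p5 = False, p7 = True, p8 = False, p9 = True, p13 = False.
Every clause has at least one true literal under this assignment.

p1 = T  p2 = T  p3 = T  p4 = F  p5 = F  p6 = T  p7 = T  p8 = F  p9 = T  p10 = F  p11 = T  p12 = T  p13 = F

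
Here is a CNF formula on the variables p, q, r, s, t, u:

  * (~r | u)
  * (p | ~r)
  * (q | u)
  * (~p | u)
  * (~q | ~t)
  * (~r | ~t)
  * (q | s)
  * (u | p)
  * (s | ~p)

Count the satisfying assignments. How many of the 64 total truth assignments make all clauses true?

Split on p, then u.
  p=T, u=T: 5 of the 16 assignments to (q,r,s,t) work.
  p=T, u=F: a clause becomes empty — 0.
  p=F, u=T: remaining (q,r,s,t) ∈ {(F,F,T,F); (F,F,T,T); (T,F,F,F); (T,F,T,F)} — 4.
  p=F, u=F: a clause becomes empty — 0.
Total: 5 + 0 + 4 + 0 = 9.

9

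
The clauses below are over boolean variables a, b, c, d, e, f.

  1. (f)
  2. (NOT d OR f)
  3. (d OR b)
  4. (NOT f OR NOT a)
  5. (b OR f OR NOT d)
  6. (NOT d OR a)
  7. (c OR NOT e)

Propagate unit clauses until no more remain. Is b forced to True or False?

Unit clause (f) sets f = True.
From (NOT f OR NOT a) and f = True: a = False.
From (NOT d OR a) and a = False: d = False.
(d OR b) with d = False leaves only b, so b = True.

True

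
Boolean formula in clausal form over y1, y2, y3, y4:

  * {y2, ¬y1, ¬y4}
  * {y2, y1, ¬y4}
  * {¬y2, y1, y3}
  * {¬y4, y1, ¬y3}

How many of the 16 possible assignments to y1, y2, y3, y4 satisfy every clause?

9

Case analysis on y1 and y2:
  y1=1, y2=1: remaining (y3,y4) ∈ {(0,0); (0,1); (1,0); (1,1)} — 4.
  y1=1, y2=0: remaining (y3,y4) ∈ {(0,0); (1,0)} — 2.
  y1=0, y2=1: remaining (y3,y4) ∈ {(1,0)} — 1.
  y1=0, y2=0: remaining (y3,y4) ∈ {(0,0); (1,0)} — 2.
Total: 4 + 2 + 1 + 2 = 9.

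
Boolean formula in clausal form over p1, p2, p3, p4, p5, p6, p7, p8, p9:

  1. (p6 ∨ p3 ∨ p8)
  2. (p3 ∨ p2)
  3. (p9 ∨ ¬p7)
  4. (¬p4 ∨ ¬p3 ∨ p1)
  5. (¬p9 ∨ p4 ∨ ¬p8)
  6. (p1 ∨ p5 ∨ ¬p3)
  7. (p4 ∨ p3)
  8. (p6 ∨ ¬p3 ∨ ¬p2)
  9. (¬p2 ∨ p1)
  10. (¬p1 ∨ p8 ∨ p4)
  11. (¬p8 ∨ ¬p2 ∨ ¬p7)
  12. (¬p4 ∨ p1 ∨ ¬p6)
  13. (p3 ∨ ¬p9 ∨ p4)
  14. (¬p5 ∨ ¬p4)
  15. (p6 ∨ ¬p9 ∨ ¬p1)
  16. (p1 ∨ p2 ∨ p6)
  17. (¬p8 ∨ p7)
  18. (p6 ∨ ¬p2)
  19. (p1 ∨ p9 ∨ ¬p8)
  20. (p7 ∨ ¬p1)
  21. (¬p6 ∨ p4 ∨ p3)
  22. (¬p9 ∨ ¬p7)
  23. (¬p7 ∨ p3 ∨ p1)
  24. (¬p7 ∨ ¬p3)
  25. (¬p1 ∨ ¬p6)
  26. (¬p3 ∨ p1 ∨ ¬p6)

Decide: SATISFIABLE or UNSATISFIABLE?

UNSATISFIABLE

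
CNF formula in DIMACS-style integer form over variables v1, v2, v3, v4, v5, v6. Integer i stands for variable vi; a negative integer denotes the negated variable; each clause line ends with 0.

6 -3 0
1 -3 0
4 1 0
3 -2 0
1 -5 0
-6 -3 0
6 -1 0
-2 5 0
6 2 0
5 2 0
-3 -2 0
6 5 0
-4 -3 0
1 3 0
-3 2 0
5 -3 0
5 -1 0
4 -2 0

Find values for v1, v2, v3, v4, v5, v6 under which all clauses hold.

v1=True  v2=False  v3=False  v4=False  v5=True  v6=True

Try v1 = True.
  then v6 is forced to True.
  then v3 is forced to False.
  then v2 is forced to False.
  then v5 is forced to True.
v4 is now unconstrained; take v4 = False.
Check each clause:
  1. (~v3 \/ v6) — ~v3 is true.
  2. (v1 \/ ~v3) — v1 is true.
  3. (v4 \/ v1) — v1 is true.
  4. (v3 \/ ~v2) — ~v2 is true.
  5. (~v5 \/ v1) — v1 is true.
  6. (~v6 \/ ~v3) — ~v3 is true.
  7. (v6 \/ ~v1) — v6 is true.
  8. (~v2 \/ v5) — v5 is true.
  9. (v6 \/ v2) — v6 is true.
  10. (v2 \/ v5) — v5 is true.
  11. (~v2 \/ ~v3) — ~v3 is true.
  12. (v5 \/ v6) — v5 is true.
  13. (~v4 \/ ~v3) — ~v4 is true.
  14. (v1 \/ v3) — v1 is true.
  15. (v2 \/ ~v3) — ~v3 is true.
  16. (~v3 \/ v5) — v5 is true.
  17. (v5 \/ ~v1) — v5 is true.
  18. (v4 \/ ~v2) — ~v2 is true.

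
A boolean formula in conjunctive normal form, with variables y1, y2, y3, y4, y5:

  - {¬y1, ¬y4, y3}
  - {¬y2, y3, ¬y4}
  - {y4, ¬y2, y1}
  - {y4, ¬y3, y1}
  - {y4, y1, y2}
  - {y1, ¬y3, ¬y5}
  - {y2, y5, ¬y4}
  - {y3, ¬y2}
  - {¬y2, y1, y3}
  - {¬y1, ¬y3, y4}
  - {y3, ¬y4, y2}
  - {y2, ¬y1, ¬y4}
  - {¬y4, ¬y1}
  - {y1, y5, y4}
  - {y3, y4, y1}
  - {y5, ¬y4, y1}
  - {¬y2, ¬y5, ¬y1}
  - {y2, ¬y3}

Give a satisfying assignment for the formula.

y1=T, y2=F, y3=F, y4=F, y5=F

Set y1 = True and propagate.
  then y4 is forced to False.
  then y3 is forced to False.
  then y2 is forced to False.
y5 is now unconstrained; take y5 = False.
Check each clause:
  1. {¬y1, ¬y4, y3} — ¬y4 is true.
  2. {y3, ¬y2, ¬y4} — ¬y4 is true.
  3. {y1, y4, ¬y2} — y1 is true.
  4. {y1, ¬y3, y4} — y1 is true.
  5. {y1, y2, y4} — y1 is true.
  6. {y1, ¬y5, ¬y3} — y1 is true.
  7. {¬y4, y2, y5} — ¬y4 is true.
  8. {¬y2, y3} — ¬y2 is true.
  9. {y3, ¬y2, y1} — y1 is true.
  10. {y4, ¬y1, ¬y3} — ¬y3 is true.
  11. {y3, ¬y4, y2} — ¬y4 is true.
  12. {¬y4, y2, ¬y1} — ¬y4 is true.
  13. {¬y4, ¬y1} — ¬y4 is true.
  14. {y4, y5, y1} — y1 is true.
  15. {y3, y1, y4} — y1 is true.
  16. {y5, ¬y4, y1} — y1 is true.
  17. {¬y5, ¬y2, ¬y1} — ¬y5 is true.
  18. {¬y3, y2} — ¬y3 is true.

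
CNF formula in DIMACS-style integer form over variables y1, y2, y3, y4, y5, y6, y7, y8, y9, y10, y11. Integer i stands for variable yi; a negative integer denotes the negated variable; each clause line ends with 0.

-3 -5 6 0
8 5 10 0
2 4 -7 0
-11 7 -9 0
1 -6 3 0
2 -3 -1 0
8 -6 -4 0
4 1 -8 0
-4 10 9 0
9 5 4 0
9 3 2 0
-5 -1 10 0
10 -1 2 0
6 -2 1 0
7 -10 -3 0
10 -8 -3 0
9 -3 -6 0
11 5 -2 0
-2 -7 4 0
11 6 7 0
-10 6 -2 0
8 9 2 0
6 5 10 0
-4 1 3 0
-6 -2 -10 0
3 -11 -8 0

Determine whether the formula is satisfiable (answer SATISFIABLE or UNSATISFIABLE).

Set y1 = True and propagate.
Branch on y2: take y2 = False.
  then y3 is forced to False.
  then y9 is forced to True.
  then y10 is forced to True.
Branch on y4: take y4 = True.
For the remaining variables, y5 = True, y6 = True, y7 = True, y8 = True, y11 = False works.
Every clause has at least one true literal under this assignment.
So y1=1, y2=0, y3=0, y4=1, y5=1, y6=1, y7=1, y8=1, y9=1, y10=1, y11=0 is a satisfying assignment.

SATISFIABLE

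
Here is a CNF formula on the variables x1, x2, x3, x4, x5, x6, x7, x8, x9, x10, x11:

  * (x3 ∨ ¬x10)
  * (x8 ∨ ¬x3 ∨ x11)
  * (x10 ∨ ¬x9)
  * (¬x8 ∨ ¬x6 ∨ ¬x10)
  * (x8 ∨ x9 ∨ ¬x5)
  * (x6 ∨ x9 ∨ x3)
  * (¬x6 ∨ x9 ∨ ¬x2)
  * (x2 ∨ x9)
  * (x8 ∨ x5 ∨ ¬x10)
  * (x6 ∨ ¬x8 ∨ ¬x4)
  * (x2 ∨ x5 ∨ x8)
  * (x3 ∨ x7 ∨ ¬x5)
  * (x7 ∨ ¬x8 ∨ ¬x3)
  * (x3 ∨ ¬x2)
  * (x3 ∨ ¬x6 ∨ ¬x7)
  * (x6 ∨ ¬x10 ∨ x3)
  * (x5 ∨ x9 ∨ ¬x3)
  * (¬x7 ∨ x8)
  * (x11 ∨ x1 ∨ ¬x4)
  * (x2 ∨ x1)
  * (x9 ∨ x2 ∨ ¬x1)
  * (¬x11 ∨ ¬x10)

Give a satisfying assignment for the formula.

x1=F, x2=T, x3=T, x4=F, x5=F, x6=F, x7=T, x8=T, x9=T, x10=T, x11=F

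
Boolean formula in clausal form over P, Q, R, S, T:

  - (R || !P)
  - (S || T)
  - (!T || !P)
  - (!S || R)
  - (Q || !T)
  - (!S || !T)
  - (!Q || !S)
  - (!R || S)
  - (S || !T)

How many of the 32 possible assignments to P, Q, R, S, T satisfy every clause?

The models are:
  P=0 Q=0 R=1 S=1 T=0
  P=1 Q=0 R=1 S=1 T=0
That's 2 in total.

2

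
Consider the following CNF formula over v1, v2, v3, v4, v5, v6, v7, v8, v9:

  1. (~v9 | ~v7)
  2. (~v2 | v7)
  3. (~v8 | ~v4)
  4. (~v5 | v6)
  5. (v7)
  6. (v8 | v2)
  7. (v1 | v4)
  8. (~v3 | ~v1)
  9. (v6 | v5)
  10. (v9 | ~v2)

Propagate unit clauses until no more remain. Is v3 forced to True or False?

False

Unit clause (v7) sets v7 = True.
From (~v9 | ~v7) and v7 = True: v9 = False.
(~v2 | v9) with v9 = False leaves only ~v2, so v2 = False.
In (v2 | v8), v2 is now false; v8 must hold, so v8 = True.
From (~v8 | ~v4) and v8 = True: v4 = False.
In (v1 | v4), v4 is now false; v1 must hold, so v1 = True.
(~v1 | ~v3) with v1 = True leaves only ~v3, so v3 = False.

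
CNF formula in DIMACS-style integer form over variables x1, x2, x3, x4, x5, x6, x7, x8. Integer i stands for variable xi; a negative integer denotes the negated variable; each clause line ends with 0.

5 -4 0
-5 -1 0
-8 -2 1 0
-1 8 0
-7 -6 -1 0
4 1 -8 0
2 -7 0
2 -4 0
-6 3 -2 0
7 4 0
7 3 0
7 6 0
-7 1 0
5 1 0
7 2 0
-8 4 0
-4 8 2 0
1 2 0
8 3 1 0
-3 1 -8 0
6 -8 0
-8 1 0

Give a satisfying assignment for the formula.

x1 = False  x2 = True  x3 = True  x4 = True  x5 = True  x6 = True  x7 = False  x8 = False

Branch on x1: take x1 = False.
  then x7 is forced to False.
  then x4 is forced to True.
  then x5 is forced to True.
  then x2 is forced to True.
  then x8 is forced to False.
  then x3 is forced to True.
  then x6 is forced to True.
Every clause has at least one true literal under this assignment.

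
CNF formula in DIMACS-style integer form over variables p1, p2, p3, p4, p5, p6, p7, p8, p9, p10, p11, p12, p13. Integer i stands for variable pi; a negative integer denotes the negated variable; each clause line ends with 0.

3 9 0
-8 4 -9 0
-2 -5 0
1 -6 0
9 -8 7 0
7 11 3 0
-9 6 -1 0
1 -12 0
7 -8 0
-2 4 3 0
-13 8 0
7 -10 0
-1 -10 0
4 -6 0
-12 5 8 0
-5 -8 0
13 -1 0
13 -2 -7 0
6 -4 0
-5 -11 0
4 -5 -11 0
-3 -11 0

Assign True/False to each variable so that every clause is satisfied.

Pure literal: p2 appears only negated; assign p2 = False.
p10 occurs only negated in the remaining clauses — set p10 = False.
Set p1 = True and propagate.
  then p13 is forced to True.
  then p8 is forced to True.
  then p7 is forced to True.
  then p5 is forced to False.
Try p3 = True.
  then p11 is forced to False.
Branch on p4: take p4 = False.
  then p9 is forced to False.
  then p6 is forced to False.
p12 is now unconstrained; take p12 = True.
Every clause has at least one true literal under this assignment.

p1=T  p2=F  p3=T  p4=F  p5=F  p6=F  p7=T  p8=T  p9=F  p10=F  p11=F  p12=T  p13=T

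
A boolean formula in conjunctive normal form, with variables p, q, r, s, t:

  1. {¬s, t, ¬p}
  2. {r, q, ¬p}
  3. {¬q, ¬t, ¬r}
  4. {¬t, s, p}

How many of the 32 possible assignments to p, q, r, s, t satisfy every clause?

18

Case analysis on p and t:
  p=1, t=1: remaining (q,r,s) ∈ {(0,1,0); (0,1,1); (1,0,0); (1,0,1)} — 4.
  p=1, t=0: remaining (q,r,s) ∈ {(0,1,0); (1,0,0); (1,1,0)} — 3.
  p=0, t=1: remaining (q,r,s) ∈ {(0,0,1); (0,1,1); (1,0,1)} — 3.
  p=0, t=0: q, r, s free → 2^3 = 8.
Total: 4 + 3 + 3 + 8 = 18.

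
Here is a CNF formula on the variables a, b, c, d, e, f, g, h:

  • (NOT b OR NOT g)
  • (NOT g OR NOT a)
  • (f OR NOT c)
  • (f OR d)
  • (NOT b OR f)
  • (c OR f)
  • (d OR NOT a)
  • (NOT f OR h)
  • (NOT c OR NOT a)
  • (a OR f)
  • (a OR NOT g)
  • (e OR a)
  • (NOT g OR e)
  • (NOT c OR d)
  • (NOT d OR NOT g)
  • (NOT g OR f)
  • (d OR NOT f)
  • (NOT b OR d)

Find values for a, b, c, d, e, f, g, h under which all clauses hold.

a = 0  b = 1  c = 0  d = 1  e = 1  f = 1  g = 0  h = 1

Check each clause:
  1. (NOT g OR NOT b) — NOT g is true.
  2. (NOT a OR NOT g) — NOT g is true.
  3. (NOT c OR f) — NOT c is true.
  4. (f OR d) — d is true.
  5. (f OR NOT b) — f is true.
  6. (c OR f) — f is true.
  7. (d OR NOT a) — d is true.
  8. (h OR NOT f) — h is true.
  9. (NOT a OR NOT c) — NOT c is true.
  10. (a OR f) — f is true.
  11. (a OR NOT g) — NOT g is true.
  12. (e OR a) — e is true.
  13. (e OR NOT g) — NOT g is true.
  14. (d OR NOT c) — d is true.
  15. (NOT d OR NOT g) — NOT g is true.
  16. (f OR NOT g) — NOT g is true.
  17. (d OR NOT f) — d is true.
  18. (d OR NOT b) — d is true.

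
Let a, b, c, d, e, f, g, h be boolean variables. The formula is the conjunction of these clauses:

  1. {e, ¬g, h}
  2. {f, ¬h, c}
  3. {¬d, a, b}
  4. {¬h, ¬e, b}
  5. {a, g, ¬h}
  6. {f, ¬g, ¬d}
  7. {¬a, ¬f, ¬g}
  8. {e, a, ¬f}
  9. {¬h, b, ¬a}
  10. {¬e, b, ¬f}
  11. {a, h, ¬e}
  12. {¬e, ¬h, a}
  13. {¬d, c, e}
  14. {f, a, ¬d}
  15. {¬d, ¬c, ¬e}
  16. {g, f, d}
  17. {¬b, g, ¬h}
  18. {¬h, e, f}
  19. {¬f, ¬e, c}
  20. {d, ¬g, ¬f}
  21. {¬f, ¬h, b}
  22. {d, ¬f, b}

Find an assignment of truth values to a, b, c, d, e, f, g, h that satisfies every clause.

Try a = True.
Try b = True.
The remaining clauses are satisfied by c = False, d = False, e = False, f = True, g = False, h = False.
Check each clause:
  1. {¬g, h, e} — ¬g is true.
  2. {f, c, ¬h} — ¬h is true.
  3. {¬d, b, a} — a is true.
  4. {¬h, ¬e, b} — ¬h is true.
  5. {g, a, ¬h} — ¬h is true.
  6. {f, ¬d, ¬g} — ¬g is true.
  7. {¬a, ¬g, ¬f} — ¬g is true.
  8. {¬f, e, a} — a is true.
  9. {¬a, ¬h, b} — ¬h is true.
  10. {¬e, ¬f, b} — b is true.
  11. {h, a, ¬e} — a is true.
  12. {a, ¬e, ¬h} — ¬h is true.
  13. {¬d, c, e} — ¬d is true.
  14. {a, ¬d, f} — a is true.
  15. {¬d, ¬c, ¬e} — ¬e is true.
  16. {d, g, f} — f is true.
  17. {¬b, g, ¬h} — ¬h is true.
  18. {e, ¬h, f} — ¬h is true.
  19. {c, ¬e, ¬f} — ¬e is true.
  20. {¬g, d, ¬f} — ¬g is true.
  21. {b, ¬f, ¬h} — ¬h is true.
  22. {d, ¬f, b} — b is true.

a = True, b = True, c = False, d = False, e = False, f = True, g = False, h = False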